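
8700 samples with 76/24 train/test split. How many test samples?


Train samples = 8700 * 76% = 6612
Test samples = 8700 - 6612
= 2088

2088


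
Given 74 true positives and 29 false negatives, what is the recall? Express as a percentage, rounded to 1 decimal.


Recall = TP / (TP + FN) * 100
= 74 / (74 + 29)
= 74 / 103
= 0.7184
= 71.8%

71.8


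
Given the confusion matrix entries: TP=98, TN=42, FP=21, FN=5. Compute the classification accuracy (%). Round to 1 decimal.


Accuracy = (TP + TN) / (TP + TN + FP + FN) * 100
= (98 + 42) / (98 + 42 + 21 + 5)
= 140 / 166
= 0.8434
= 84.3%

84.3


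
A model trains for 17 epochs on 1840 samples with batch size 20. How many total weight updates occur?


Iterations per epoch = 1840 / 20 = 92
Total updates = iterations_per_epoch * epochs
= 92 * 17
= 1564

1564


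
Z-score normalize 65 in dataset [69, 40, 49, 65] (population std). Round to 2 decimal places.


Mean = (69 + 40 + 49 + 65) / 4 = 55.75
Variance = sum((x_i - mean)^2) / n = 138.6875
Std = sqrt(138.6875) = 11.7766
Z = (x - mean) / std
= (65 - 55.75) / 11.7766
= 9.25 / 11.7766
= 0.79

0.79


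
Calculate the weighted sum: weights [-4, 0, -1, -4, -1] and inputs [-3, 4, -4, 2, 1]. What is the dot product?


Element-wise products:
-4 * -3 = 12
0 * 4 = 0
-1 * -4 = 4
-4 * 2 = -8
-1 * 1 = -1
Sum = 12 + 0 + 4 + -8 + -1
= 7

7


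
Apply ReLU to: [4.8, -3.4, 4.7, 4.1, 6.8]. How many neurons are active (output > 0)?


ReLU(x) = max(0, x) for each element:
ReLU(4.8) = 4.8
ReLU(-3.4) = 0
ReLU(4.7) = 4.7
ReLU(4.1) = 4.1
ReLU(6.8) = 6.8
Active neurons (>0): 4

4


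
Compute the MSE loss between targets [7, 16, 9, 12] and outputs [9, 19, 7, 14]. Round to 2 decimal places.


Differences: [-2, -3, 2, -2]
Squared errors: [4, 9, 4, 4]
Sum of squared errors = 21
MSE = 21 / 4 = 5.25

5.25


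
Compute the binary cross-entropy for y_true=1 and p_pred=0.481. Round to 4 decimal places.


For y=1: Loss = -log(p)
= -log(0.481)
= -(-0.7319)
= 0.7319

0.7319


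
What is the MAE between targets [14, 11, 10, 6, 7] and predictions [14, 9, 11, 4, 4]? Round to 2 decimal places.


Absolute errors: [0, 2, 1, 2, 3]
Sum of absolute errors = 8
MAE = 8 / 5 = 1.60

1.60


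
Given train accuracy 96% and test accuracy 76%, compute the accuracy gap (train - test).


Gap = train_accuracy - test_accuracy
= 96 - 76
= 20%
This gap suggests the model is overfitting.

20


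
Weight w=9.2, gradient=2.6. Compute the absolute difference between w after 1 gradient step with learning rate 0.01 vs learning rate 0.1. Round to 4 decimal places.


With lr=0.01: w_new = 9.2 - 0.01 * 2.6 = 9.174
With lr=0.1: w_new = 9.2 - 0.1 * 2.6 = 8.94
Absolute difference = |9.174 - 8.94|
= 0.2340

0.2340


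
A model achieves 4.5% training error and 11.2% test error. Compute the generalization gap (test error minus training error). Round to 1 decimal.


Generalization gap = test_error - train_error
= 11.2 - 4.5
= 6.7%
A moderate gap.

6.7


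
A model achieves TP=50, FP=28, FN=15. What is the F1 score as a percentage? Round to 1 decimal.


Precision = TP / (TP + FP) = 50 / 78 = 0.641
Recall = TP / (TP + FN) = 50 / 65 = 0.7692
F1 = 2 * P * R / (P + R)
= 2 * 0.641 * 0.7692 / (0.641 + 0.7692)
= 0.9862 / 1.4103
= 0.6993
As percentage: 69.9%

69.9


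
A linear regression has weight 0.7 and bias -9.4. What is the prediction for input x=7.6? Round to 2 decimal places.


y = 0.7 * 7.6 + (-9.4)
= 5.32 + (-9.4)
= -4.08

-4.08


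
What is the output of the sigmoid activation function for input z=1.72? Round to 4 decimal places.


sigmoid(z) = 1 / (1 + exp(-z))
exp(-(1.72)) = exp(-1.72) = 0.1791
1 + 0.1791 = 1.1791
1 / 1.1791 = 0.8481

0.8481


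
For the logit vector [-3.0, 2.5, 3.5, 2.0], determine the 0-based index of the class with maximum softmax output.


Softmax is a monotonic transformation, so it preserves the argmax.
We need to find the index of the maximum logit.
Index 0: -3.0
Index 1: 2.5
Index 2: 3.5
Index 3: 2.0
Maximum logit = 3.5 at index 2

2


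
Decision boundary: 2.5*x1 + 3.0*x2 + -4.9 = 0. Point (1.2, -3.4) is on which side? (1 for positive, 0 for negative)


Compute 2.5 * 1.2 + 3.0 * -3.4 + -4.9
= 3.0 + -10.2 + -4.9
= -12.1
Since -12.1 < 0, the point is on the negative side.

0


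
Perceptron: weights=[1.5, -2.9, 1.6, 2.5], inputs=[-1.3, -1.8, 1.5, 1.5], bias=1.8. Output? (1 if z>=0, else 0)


z = w . x + b
= 1.5*-1.3 + -2.9*-1.8 + 1.6*1.5 + 2.5*1.5 + 1.8
= -1.95 + 5.22 + 2.4 + 3.75 + 1.8
= 9.42 + 1.8
= 11.22
Since z = 11.22 >= 0, output = 1

1


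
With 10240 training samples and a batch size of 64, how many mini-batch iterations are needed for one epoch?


Iterations per epoch = dataset_size / batch_size
= 10240 / 64
= 160

160


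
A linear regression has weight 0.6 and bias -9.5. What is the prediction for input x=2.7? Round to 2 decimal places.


y = 0.6 * 2.7 + (-9.5)
= 1.62 + (-9.5)
= -7.88

-7.88


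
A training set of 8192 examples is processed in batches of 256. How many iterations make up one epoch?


Iterations per epoch = dataset_size / batch_size
= 8192 / 256
= 32

32


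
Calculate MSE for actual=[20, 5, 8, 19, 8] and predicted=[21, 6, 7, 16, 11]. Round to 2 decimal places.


Differences: [-1, -1, 1, 3, -3]
Squared errors: [1, 1, 1, 9, 9]
Sum of squared errors = 21
MSE = 21 / 5 = 4.20

4.20


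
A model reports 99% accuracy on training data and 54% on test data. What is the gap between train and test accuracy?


Gap = train_accuracy - test_accuracy
= 99 - 54
= 45%
This large gap strongly indicates overfitting.

45


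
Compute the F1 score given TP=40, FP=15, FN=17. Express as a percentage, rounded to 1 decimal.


Precision = TP / (TP + FP) = 40 / 55 = 0.7273
Recall = TP / (TP + FN) = 40 / 57 = 0.7018
F1 = 2 * P * R / (P + R)
= 2 * 0.7273 * 0.7018 / (0.7273 + 0.7018)
= 1.0207 / 1.429
= 0.7143
As percentage: 71.4%

71.4


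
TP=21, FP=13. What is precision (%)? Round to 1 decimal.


Precision = TP / (TP + FP) * 100
= 21 / (21 + 13)
= 21 / 34
= 0.6176
= 61.8%

61.8


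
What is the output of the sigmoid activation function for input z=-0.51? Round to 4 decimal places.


sigmoid(z) = 1 / (1 + exp(-z))
exp(-(-0.51)) = exp(0.51) = 1.6653
1 + 1.6653 = 2.6653
1 / 2.6653 = 0.3752

0.3752


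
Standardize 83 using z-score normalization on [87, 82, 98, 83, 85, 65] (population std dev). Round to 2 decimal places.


Mean = (87 + 82 + 98 + 83 + 85 + 65) / 6 = 83.3333
Variance = sum((x_i - mean)^2) / n = 94.8889
Std = sqrt(94.8889) = 9.7411
Z = (x - mean) / std
= (83 - 83.3333) / 9.7411
= -0.3333 / 9.7411
= -0.03

-0.03


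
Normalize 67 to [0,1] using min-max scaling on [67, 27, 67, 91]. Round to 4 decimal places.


Min = 27, Max = 91
Range = 91 - 27 = 64
Scaled = (x - min) / (max - min)
= (67 - 27) / 64
= 40 / 64
= 0.6250

0.6250


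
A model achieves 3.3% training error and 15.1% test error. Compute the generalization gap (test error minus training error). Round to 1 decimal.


Generalization gap = test_error - train_error
= 15.1 - 3.3
= 11.8%
A large gap suggests overfitting.

11.8


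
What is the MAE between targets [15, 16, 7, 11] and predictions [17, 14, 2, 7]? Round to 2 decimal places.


Absolute errors: [2, 2, 5, 4]
Sum of absolute errors = 13
MAE = 13 / 4 = 3.25

3.25


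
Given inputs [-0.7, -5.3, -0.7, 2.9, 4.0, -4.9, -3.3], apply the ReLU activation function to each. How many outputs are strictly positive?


ReLU(x) = max(0, x) for each element:
ReLU(-0.7) = 0
ReLU(-5.3) = 0
ReLU(-0.7) = 0
ReLU(2.9) = 2.9
ReLU(4.0) = 4.0
ReLU(-4.9) = 0
ReLU(-3.3) = 0
Active neurons (>0): 2

2


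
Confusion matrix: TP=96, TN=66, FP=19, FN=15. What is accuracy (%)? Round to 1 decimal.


Accuracy = (TP + TN) / (TP + TN + FP + FN) * 100
= (96 + 66) / (96 + 66 + 19 + 15)
= 162 / 196
= 0.8265
= 82.7%

82.7


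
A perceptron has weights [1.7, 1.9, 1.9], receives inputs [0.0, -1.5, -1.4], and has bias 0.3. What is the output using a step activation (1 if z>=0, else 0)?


z = w . x + b
= 1.7*0.0 + 1.9*-1.5 + 1.9*-1.4 + 0.3
= 0.0 + -2.85 + -2.66 + 0.3
= -5.51 + 0.3
= -5.21
Since z = -5.21 < 0, output = 0

0


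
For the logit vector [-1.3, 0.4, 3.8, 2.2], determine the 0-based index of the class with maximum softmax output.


Softmax is a monotonic transformation, so it preserves the argmax.
We need to find the index of the maximum logit.
Index 0: -1.3
Index 1: 0.4
Index 2: 3.8
Index 3: 2.2
Maximum logit = 3.8 at index 2

2


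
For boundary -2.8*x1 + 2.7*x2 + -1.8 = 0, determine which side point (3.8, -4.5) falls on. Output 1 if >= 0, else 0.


Compute -2.8 * 3.8 + 2.7 * -4.5 + -1.8
= -10.64 + -12.15 + -1.8
= -24.59
Since -24.59 < 0, the point is on the negative side.

0


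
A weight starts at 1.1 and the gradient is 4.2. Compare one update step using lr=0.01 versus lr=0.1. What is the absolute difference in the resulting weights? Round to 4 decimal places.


With lr=0.01: w_new = 1.1 - 0.01 * 4.2 = 1.058
With lr=0.1: w_new = 1.1 - 0.1 * 4.2 = 0.68
Absolute difference = |1.058 - 0.68|
= 0.3780

0.3780


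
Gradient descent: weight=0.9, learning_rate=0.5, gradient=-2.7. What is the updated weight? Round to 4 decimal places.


w_new = w_old - lr * gradient
= 0.9 - 0.5 * -2.7
= 0.9 - (-1.35)
= 2.2500

2.2500


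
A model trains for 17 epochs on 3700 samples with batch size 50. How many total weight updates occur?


Iterations per epoch = 3700 / 50 = 74
Total updates = iterations_per_epoch * epochs
= 74 * 17
= 1258

1258


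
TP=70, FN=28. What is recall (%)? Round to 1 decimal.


Recall = TP / (TP + FN) * 100
= 70 / (70 + 28)
= 70 / 98
= 0.7143
= 71.4%

71.4


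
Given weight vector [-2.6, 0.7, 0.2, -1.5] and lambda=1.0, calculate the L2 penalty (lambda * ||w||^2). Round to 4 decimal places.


Squaring each weight:
(-2.6)^2 = 6.76
0.7^2 = 0.49
0.2^2 = 0.04
(-1.5)^2 = 2.25
Sum of squares = 9.54
Penalty = 1.0 * 9.54 = 9.5400

9.5400


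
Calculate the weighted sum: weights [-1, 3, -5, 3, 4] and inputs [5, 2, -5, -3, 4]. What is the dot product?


Element-wise products:
-1 * 5 = -5
3 * 2 = 6
-5 * -5 = 25
3 * -3 = -9
4 * 4 = 16
Sum = -5 + 6 + 25 + -9 + 16
= 33

33


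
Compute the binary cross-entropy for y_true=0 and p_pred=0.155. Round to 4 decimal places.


For y=0: Loss = -log(1-p)
= -log(1 - 0.155)
= -log(0.845)
= -(-0.1684)
= 0.1684

0.1684


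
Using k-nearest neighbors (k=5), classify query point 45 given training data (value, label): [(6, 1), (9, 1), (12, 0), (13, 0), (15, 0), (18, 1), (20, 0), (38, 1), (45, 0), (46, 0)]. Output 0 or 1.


Distances from query 45:
Point 45 (class 0): distance = 0
Point 46 (class 0): distance = 1
Point 38 (class 1): distance = 7
Point 20 (class 0): distance = 25
Point 18 (class 1): distance = 27
K=5 nearest neighbors: classes = [0, 0, 1, 0, 1]
Votes for class 1: 2 / 5
Majority vote => class 0

0


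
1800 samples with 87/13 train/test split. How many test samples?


Train samples = 1800 * 87% = 1566
Test samples = 1800 - 1566
= 234

234


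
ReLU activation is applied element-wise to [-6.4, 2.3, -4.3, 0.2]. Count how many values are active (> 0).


ReLU(x) = max(0, x) for each element:
ReLU(-6.4) = 0
ReLU(2.3) = 2.3
ReLU(-4.3) = 0
ReLU(0.2) = 0.2
Active neurons (>0): 2

2


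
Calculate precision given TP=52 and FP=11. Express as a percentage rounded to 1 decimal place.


Precision = TP / (TP + FP) * 100
= 52 / (52 + 11)
= 52 / 63
= 0.8254
= 82.5%

82.5


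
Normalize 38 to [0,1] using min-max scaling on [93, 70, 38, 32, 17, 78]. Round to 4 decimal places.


Min = 17, Max = 93
Range = 93 - 17 = 76
Scaled = (x - min) / (max - min)
= (38 - 17) / 76
= 21 / 76
= 0.2763

0.2763


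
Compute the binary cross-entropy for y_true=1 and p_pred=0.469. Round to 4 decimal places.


For y=1: Loss = -log(p)
= -log(0.469)
= -(-0.7572)
= 0.7572

0.7572


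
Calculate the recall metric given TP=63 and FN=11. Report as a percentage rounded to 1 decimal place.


Recall = TP / (TP + FN) * 100
= 63 / (63 + 11)
= 63 / 74
= 0.8514
= 85.1%

85.1


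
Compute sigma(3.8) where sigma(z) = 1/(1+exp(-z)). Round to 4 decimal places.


sigmoid(z) = 1 / (1 + exp(-z))
exp(-(3.8)) = exp(-3.8) = 0.0224
1 + 0.0224 = 1.0224
1 / 1.0224 = 0.9781

0.9781


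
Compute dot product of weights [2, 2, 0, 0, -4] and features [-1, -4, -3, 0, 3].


Element-wise products:
2 * -1 = -2
2 * -4 = -8
0 * -3 = 0
0 * 0 = 0
-4 * 3 = -12
Sum = -2 + -8 + 0 + 0 + -12
= -22

-22


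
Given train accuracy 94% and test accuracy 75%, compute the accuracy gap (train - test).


Gap = train_accuracy - test_accuracy
= 94 - 75
= 19%
This gap suggests the model is overfitting.

19


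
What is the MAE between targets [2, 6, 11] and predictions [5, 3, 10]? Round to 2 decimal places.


Absolute errors: [3, 3, 1]
Sum of absolute errors = 7
MAE = 7 / 3 = 2.33

2.33


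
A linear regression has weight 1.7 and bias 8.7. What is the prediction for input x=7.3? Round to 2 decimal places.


y = 1.7 * 7.3 + (8.7)
= 12.41 + (8.7)
= 21.11

21.11


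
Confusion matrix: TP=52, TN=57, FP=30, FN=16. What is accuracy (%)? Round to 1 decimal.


Accuracy = (TP + TN) / (TP + TN + FP + FN) * 100
= (52 + 57) / (52 + 57 + 30 + 16)
= 109 / 155
= 0.7032
= 70.3%

70.3


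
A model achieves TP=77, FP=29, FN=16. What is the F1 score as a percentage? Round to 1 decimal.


Precision = TP / (TP + FP) = 77 / 106 = 0.7264
Recall = TP / (TP + FN) = 77 / 93 = 0.828
F1 = 2 * P * R / (P + R)
= 2 * 0.7264 * 0.828 / (0.7264 + 0.828)
= 1.2029 / 1.5544
= 0.7739
As percentage: 77.4%

77.4


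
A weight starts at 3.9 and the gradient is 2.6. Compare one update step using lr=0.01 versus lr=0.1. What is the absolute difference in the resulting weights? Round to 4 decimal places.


With lr=0.01: w_new = 3.9 - 0.01 * 2.6 = 3.874
With lr=0.1: w_new = 3.9 - 0.1 * 2.6 = 3.64
Absolute difference = |3.874 - 3.64|
= 0.2340

0.2340


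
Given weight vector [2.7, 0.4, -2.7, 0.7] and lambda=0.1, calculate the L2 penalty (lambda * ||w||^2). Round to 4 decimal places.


Squaring each weight:
2.7^2 = 7.29
0.4^2 = 0.16
(-2.7)^2 = 7.29
0.7^2 = 0.49
Sum of squares = 15.23
Penalty = 0.1 * 15.23 = 1.5230

1.5230


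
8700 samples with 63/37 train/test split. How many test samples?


Train samples = 8700 * 63% = 5481
Test samples = 8700 - 5481
= 3219

3219


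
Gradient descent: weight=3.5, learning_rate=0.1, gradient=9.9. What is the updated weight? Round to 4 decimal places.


w_new = w_old - lr * gradient
= 3.5 - 0.1 * 9.9
= 3.5 - (0.99)
= 2.5100

2.5100


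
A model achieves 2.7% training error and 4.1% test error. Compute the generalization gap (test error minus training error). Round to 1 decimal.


Generalization gap = test_error - train_error
= 4.1 - 2.7
= 1.4%
A small gap suggests good generalization.

1.4


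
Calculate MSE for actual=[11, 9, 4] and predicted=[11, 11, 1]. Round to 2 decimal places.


Differences: [0, -2, 3]
Squared errors: [0, 4, 9]
Sum of squared errors = 13
MSE = 13 / 3 = 4.33

4.33


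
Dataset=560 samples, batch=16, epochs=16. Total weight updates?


Iterations per epoch = 560 / 16 = 35
Total updates = iterations_per_epoch * epochs
= 35 * 16
= 560

560


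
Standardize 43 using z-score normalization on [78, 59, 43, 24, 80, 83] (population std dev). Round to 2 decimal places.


Mean = (78 + 59 + 43 + 24 + 80 + 83) / 6 = 61.1667
Variance = sum((x_i - mean)^2) / n = 471.8056
Std = sqrt(471.8056) = 21.7211
Z = (x - mean) / std
= (43 - 61.1667) / 21.7211
= -18.1667 / 21.7211
= -0.84

-0.84


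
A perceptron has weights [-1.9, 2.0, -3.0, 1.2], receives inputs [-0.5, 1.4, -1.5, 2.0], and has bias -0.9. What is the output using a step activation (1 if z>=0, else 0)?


z = w . x + b
= -1.9*-0.5 + 2.0*1.4 + -3.0*-1.5 + 1.2*2.0 + -0.9
= 0.95 + 2.8 + 4.5 + 2.4 + -0.9
= 10.65 + -0.9
= 9.75
Since z = 9.75 >= 0, output = 1

1


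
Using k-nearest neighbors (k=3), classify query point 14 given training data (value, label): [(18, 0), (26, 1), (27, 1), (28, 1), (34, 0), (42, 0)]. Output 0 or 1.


Distances from query 14:
Point 18 (class 0): distance = 4
Point 26 (class 1): distance = 12
Point 27 (class 1): distance = 13
K=3 nearest neighbors: classes = [0, 1, 1]
Votes for class 1: 2 / 3
Majority vote => class 1

1


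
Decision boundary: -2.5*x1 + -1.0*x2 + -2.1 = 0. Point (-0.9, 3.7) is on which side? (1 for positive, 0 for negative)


Compute -2.5 * -0.9 + -1.0 * 3.7 + -2.1
= 2.25 + -3.7 + -2.1
= -3.55
Since -3.55 < 0, the point is on the negative side.

0


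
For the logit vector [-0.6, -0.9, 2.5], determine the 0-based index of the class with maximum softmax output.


Softmax is a monotonic transformation, so it preserves the argmax.
We need to find the index of the maximum logit.
Index 0: -0.6
Index 1: -0.9
Index 2: 2.5
Maximum logit = 2.5 at index 2

2


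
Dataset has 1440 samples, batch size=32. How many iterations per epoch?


Iterations per epoch = dataset_size / batch_size
= 1440 / 32
= 45

45


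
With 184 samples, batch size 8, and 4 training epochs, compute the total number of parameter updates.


Iterations per epoch = 184 / 8 = 23
Total updates = iterations_per_epoch * epochs
= 23 * 4
= 92

92


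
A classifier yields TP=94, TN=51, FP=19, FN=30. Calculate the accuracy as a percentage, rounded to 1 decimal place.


Accuracy = (TP + TN) / (TP + TN + FP + FN) * 100
= (94 + 51) / (94 + 51 + 19 + 30)
= 145 / 194
= 0.7474
= 74.7%

74.7


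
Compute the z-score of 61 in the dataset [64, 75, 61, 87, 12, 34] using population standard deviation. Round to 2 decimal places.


Mean = (64 + 75 + 61 + 87 + 12 + 34) / 6 = 55.5
Variance = sum((x_i - mean)^2) / n = 638.25
Std = sqrt(638.25) = 25.2636
Z = (x - mean) / std
= (61 - 55.5) / 25.2636
= 5.5 / 25.2636
= 0.22

0.22


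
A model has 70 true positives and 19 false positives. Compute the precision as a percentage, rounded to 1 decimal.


Precision = TP / (TP + FP) * 100
= 70 / (70 + 19)
= 70 / 89
= 0.7865
= 78.7%

78.7


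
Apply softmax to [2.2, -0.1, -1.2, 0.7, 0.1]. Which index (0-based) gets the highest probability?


Softmax is a monotonic transformation, so it preserves the argmax.
We need to find the index of the maximum logit.
Index 0: 2.2
Index 1: -0.1
Index 2: -1.2
Index 3: 0.7
Index 4: 0.1
Maximum logit = 2.2 at index 0

0


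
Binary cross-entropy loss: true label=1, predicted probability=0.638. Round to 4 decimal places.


For y=1: Loss = -log(p)
= -log(0.638)
= -(-0.4494)
= 0.4494

0.4494


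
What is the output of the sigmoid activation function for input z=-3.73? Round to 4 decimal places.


sigmoid(z) = 1 / (1 + exp(-z))
exp(-(-3.73)) = exp(3.73) = 41.6791
1 + 41.6791 = 42.6791
1 / 42.6791 = 0.0234

0.0234


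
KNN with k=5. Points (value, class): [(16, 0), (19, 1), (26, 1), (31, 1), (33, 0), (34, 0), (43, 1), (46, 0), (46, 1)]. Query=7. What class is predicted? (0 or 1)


Distances from query 7:
Point 16 (class 0): distance = 9
Point 19 (class 1): distance = 12
Point 26 (class 1): distance = 19
Point 31 (class 1): distance = 24
Point 33 (class 0): distance = 26
K=5 nearest neighbors: classes = [0, 1, 1, 1, 0]
Votes for class 1: 3 / 5
Majority vote => class 1

1


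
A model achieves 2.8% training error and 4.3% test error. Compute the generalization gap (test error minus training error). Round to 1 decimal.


Generalization gap = test_error - train_error
= 4.3 - 2.8
= 1.5%
A small gap suggests good generalization.

1.5


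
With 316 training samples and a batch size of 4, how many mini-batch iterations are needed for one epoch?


Iterations per epoch = dataset_size / batch_size
= 316 / 4
= 79

79


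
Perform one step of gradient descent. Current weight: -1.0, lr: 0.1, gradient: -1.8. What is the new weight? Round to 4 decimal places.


w_new = w_old - lr * gradient
= -1.0 - 0.1 * -1.8
= -1.0 - (-0.18)
= -0.8200

-0.8200


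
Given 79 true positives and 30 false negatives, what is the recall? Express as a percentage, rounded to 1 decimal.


Recall = TP / (TP + FN) * 100
= 79 / (79 + 30)
= 79 / 109
= 0.7248
= 72.5%

72.5


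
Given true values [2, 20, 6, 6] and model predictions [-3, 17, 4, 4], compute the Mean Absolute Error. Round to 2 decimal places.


Absolute errors: [5, 3, 2, 2]
Sum of absolute errors = 12
MAE = 12 / 4 = 3.00

3.00


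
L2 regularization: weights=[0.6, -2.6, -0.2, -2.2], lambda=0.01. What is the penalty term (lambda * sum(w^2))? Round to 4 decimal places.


Squaring each weight:
0.6^2 = 0.36
(-2.6)^2 = 6.76
(-0.2)^2 = 0.04
(-2.2)^2 = 4.84
Sum of squares = 12.0
Penalty = 0.01 * 12.0 = 0.1200

0.1200


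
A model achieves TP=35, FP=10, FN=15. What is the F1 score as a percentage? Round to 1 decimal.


Precision = TP / (TP + FP) = 35 / 45 = 0.7778
Recall = TP / (TP + FN) = 35 / 50 = 0.7
F1 = 2 * P * R / (P + R)
= 2 * 0.7778 * 0.7 / (0.7778 + 0.7)
= 1.0889 / 1.4778
= 0.7368
As percentage: 73.7%

73.7


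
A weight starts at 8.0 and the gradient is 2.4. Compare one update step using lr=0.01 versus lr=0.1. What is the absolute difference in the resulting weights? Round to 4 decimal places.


With lr=0.01: w_new = 8.0 - 0.01 * 2.4 = 7.976
With lr=0.1: w_new = 8.0 - 0.1 * 2.4 = 7.76
Absolute difference = |7.976 - 7.76|
= 0.2160

0.2160


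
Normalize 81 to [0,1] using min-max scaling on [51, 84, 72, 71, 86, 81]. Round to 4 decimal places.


Min = 51, Max = 86
Range = 86 - 51 = 35
Scaled = (x - min) / (max - min)
= (81 - 51) / 35
= 30 / 35
= 0.8571

0.8571


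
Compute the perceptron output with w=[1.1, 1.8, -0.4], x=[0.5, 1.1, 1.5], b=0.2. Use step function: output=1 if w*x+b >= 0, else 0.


z = w . x + b
= 1.1*0.5 + 1.8*1.1 + -0.4*1.5 + 0.2
= 0.55 + 1.98 + -0.6 + 0.2
= 1.93 + 0.2
= 2.13
Since z = 2.13 >= 0, output = 1

1


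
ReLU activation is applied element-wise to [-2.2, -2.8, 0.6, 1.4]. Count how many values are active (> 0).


ReLU(x) = max(0, x) for each element:
ReLU(-2.2) = 0
ReLU(-2.8) = 0
ReLU(0.6) = 0.6
ReLU(1.4) = 1.4
Active neurons (>0): 2

2


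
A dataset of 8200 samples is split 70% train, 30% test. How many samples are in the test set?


Train samples = 8200 * 70% = 5740
Test samples = 8200 - 5740
= 2460

2460


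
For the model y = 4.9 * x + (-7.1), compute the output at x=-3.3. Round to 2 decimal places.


y = 4.9 * -3.3 + (-7.1)
= -16.17 + (-7.1)
= -23.27

-23.27


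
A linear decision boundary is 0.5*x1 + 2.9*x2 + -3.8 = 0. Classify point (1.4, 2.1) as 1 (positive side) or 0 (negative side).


Compute 0.5 * 1.4 + 2.9 * 2.1 + -3.8
= 0.7 + 6.09 + -3.8
= 2.99
Since 2.99 >= 0, the point is on the positive side.

1


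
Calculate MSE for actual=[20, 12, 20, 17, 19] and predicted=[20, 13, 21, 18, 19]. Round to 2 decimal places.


Differences: [0, -1, -1, -1, 0]
Squared errors: [0, 1, 1, 1, 0]
Sum of squared errors = 3
MSE = 3 / 5 = 0.60

0.60


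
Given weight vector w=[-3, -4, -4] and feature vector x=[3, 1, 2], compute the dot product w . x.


Element-wise products:
-3 * 3 = -9
-4 * 1 = -4
-4 * 2 = -8
Sum = -9 + -4 + -8
= -21

-21


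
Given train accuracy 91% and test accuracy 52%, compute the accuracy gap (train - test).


Gap = train_accuracy - test_accuracy
= 91 - 52
= 39%
This large gap strongly indicates overfitting.

39


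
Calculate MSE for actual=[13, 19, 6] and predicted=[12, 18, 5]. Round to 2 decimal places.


Differences: [1, 1, 1]
Squared errors: [1, 1, 1]
Sum of squared errors = 3
MSE = 3 / 3 = 1.00

1.00


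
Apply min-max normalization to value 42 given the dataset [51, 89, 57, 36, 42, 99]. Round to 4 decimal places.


Min = 36, Max = 99
Range = 99 - 36 = 63
Scaled = (x - min) / (max - min)
= (42 - 36) / 63
= 6 / 63
= 0.0952

0.0952


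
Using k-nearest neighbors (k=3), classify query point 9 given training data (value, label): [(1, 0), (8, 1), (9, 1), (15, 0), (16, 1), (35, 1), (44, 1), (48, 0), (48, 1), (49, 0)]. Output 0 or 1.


Distances from query 9:
Point 9 (class 1): distance = 0
Point 8 (class 1): distance = 1
Point 15 (class 0): distance = 6
K=3 nearest neighbors: classes = [1, 1, 0]
Votes for class 1: 2 / 3
Majority vote => class 1

1


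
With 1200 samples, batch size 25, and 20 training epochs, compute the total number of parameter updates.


Iterations per epoch = 1200 / 25 = 48
Total updates = iterations_per_epoch * epochs
= 48 * 20
= 960

960


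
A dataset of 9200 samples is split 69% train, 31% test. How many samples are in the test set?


Train samples = 9200 * 69% = 6348
Test samples = 9200 - 6348
= 2852

2852


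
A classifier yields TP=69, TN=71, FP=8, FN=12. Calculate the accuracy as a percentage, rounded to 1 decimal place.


Accuracy = (TP + TN) / (TP + TN + FP + FN) * 100
= (69 + 71) / (69 + 71 + 8 + 12)
= 140 / 160
= 0.875
= 87.5%

87.5


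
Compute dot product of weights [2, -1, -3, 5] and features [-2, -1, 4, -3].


Element-wise products:
2 * -2 = -4
-1 * -1 = 1
-3 * 4 = -12
5 * -3 = -15
Sum = -4 + 1 + -12 + -15
= -30

-30


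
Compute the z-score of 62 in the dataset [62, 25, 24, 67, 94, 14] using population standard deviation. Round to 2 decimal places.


Mean = (62 + 25 + 24 + 67 + 94 + 14) / 6 = 47.6667
Variance = sum((x_i - mean)^2) / n = 822.2222
Std = sqrt(822.2222) = 28.6744
Z = (x - mean) / std
= (62 - 47.6667) / 28.6744
= 14.3333 / 28.6744
= 0.50

0.50


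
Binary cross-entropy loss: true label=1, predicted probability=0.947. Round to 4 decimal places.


For y=1: Loss = -log(p)
= -log(0.947)
= -(-0.0545)
= 0.0545

0.0545


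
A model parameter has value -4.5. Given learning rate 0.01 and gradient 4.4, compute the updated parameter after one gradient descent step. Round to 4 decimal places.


w_new = w_old - lr * gradient
= -4.5 - 0.01 * 4.4
= -4.5 - (0.044)
= -4.5440

-4.5440


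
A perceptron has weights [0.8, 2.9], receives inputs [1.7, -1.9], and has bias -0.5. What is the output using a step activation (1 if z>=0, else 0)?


z = w . x + b
= 0.8*1.7 + 2.9*-1.9 + -0.5
= 1.36 + -5.51 + -0.5
= -4.15 + -0.5
= -4.65
Since z = -4.65 < 0, output = 0

0


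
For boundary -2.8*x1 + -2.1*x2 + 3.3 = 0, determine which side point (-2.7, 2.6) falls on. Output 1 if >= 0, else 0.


Compute -2.8 * -2.7 + -2.1 * 2.6 + 3.3
= 7.56 + -5.46 + 3.3
= 5.4
Since 5.4 >= 0, the point is on the positive side.

1


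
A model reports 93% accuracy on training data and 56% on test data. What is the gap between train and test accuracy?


Gap = train_accuracy - test_accuracy
= 93 - 56
= 37%
This large gap strongly indicates overfitting.

37


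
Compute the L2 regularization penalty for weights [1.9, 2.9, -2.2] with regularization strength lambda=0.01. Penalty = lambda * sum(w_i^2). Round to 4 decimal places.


Squaring each weight:
1.9^2 = 3.61
2.9^2 = 8.41
(-2.2)^2 = 4.84
Sum of squares = 16.86
Penalty = 0.01 * 16.86 = 0.1686

0.1686


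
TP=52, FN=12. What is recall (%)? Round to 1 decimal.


Recall = TP / (TP + FN) * 100
= 52 / (52 + 12)
= 52 / 64
= 0.8125
= 81.3%

81.3


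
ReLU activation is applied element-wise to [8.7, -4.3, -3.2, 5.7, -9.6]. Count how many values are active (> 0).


ReLU(x) = max(0, x) for each element:
ReLU(8.7) = 8.7
ReLU(-4.3) = 0
ReLU(-3.2) = 0
ReLU(5.7) = 5.7
ReLU(-9.6) = 0
Active neurons (>0): 2

2


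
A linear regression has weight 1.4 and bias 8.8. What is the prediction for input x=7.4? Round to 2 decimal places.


y = 1.4 * 7.4 + (8.8)
= 10.36 + (8.8)
= 19.16

19.16


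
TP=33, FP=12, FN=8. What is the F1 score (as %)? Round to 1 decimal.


Precision = TP / (TP + FP) = 33 / 45 = 0.7333
Recall = TP / (TP + FN) = 33 / 41 = 0.8049
F1 = 2 * P * R / (P + R)
= 2 * 0.7333 * 0.8049 / (0.7333 + 0.8049)
= 1.1805 / 1.5382
= 0.7674
As percentage: 76.7%

76.7


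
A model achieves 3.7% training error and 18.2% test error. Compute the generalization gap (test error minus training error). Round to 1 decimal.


Generalization gap = test_error - train_error
= 18.2 - 3.7
= 14.5%
A large gap suggests overfitting.

14.5


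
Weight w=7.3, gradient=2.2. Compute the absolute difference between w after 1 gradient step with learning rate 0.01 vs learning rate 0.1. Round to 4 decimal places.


With lr=0.01: w_new = 7.3 - 0.01 * 2.2 = 7.278
With lr=0.1: w_new = 7.3 - 0.1 * 2.2 = 7.08
Absolute difference = |7.278 - 7.08|
= 0.1980

0.1980


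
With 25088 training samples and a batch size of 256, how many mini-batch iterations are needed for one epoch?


Iterations per epoch = dataset_size / batch_size
= 25088 / 256
= 98

98


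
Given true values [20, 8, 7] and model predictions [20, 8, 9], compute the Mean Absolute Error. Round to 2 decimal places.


Absolute errors: [0, 0, 2]
Sum of absolute errors = 2
MAE = 2 / 3 = 0.67

0.67


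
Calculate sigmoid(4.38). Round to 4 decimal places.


sigmoid(z) = 1 / (1 + exp(-z))
exp(-(4.38)) = exp(-4.38) = 0.0125
1 + 0.0125 = 1.0125
1 / 1.0125 = 0.9876

0.9876


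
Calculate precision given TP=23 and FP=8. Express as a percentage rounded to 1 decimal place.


Precision = TP / (TP + FP) * 100
= 23 / (23 + 8)
= 23 / 31
= 0.7419
= 74.2%

74.2


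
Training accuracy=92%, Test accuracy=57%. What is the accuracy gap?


Gap = train_accuracy - test_accuracy
= 92 - 57
= 35%
This large gap strongly indicates overfitting.

35


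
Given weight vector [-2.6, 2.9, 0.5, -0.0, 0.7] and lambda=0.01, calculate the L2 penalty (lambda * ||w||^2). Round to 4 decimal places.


Squaring each weight:
(-2.6)^2 = 6.76
2.9^2 = 8.41
0.5^2 = 0.25
(-0.0)^2 = 0.0
0.7^2 = 0.49
Sum of squares = 15.91
Penalty = 0.01 * 15.91 = 0.1591

0.1591


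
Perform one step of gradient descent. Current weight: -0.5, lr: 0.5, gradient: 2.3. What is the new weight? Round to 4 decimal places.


w_new = w_old - lr * gradient
= -0.5 - 0.5 * 2.3
= -0.5 - (1.15)
= -1.6500

-1.6500


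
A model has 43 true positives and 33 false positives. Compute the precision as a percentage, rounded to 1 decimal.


Precision = TP / (TP + FP) * 100
= 43 / (43 + 33)
= 43 / 76
= 0.5658
= 56.6%

56.6


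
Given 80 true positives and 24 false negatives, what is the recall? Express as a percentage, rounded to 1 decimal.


Recall = TP / (TP + FN) * 100
= 80 / (80 + 24)
= 80 / 104
= 0.7692
= 76.9%

76.9


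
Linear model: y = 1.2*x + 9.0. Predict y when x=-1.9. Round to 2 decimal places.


y = 1.2 * -1.9 + (9.0)
= -2.28 + (9.0)
= 6.72

6.72


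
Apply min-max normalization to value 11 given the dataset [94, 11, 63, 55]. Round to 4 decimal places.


Min = 11, Max = 94
Range = 94 - 11 = 83
Scaled = (x - min) / (max - min)
= (11 - 11) / 83
= 0 / 83
= 0.0000

0.0000


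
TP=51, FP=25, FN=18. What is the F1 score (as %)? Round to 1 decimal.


Precision = TP / (TP + FP) = 51 / 76 = 0.6711
Recall = TP / (TP + FN) = 51 / 69 = 0.7391
F1 = 2 * P * R / (P + R)
= 2 * 0.6711 * 0.7391 / (0.6711 + 0.7391)
= 0.992 / 1.4102
= 0.7034
As percentage: 70.3%

70.3


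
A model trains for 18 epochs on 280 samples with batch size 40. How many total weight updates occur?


Iterations per epoch = 280 / 40 = 7
Total updates = iterations_per_epoch * epochs
= 7 * 18
= 126

126


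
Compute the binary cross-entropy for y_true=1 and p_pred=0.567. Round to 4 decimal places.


For y=1: Loss = -log(p)
= -log(0.567)
= -(-0.5674)
= 0.5674

0.5674


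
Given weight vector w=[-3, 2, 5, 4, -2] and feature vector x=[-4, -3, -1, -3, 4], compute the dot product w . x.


Element-wise products:
-3 * -4 = 12
2 * -3 = -6
5 * -1 = -5
4 * -3 = -12
-2 * 4 = -8
Sum = 12 + -6 + -5 + -12 + -8
= -19

-19


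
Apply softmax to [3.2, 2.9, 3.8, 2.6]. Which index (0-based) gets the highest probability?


Softmax is a monotonic transformation, so it preserves the argmax.
We need to find the index of the maximum logit.
Index 0: 3.2
Index 1: 2.9
Index 2: 3.8
Index 3: 2.6
Maximum logit = 3.8 at index 2

2


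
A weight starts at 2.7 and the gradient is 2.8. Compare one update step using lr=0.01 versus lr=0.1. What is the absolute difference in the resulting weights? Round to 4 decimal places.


With lr=0.01: w_new = 2.7 - 0.01 * 2.8 = 2.672
With lr=0.1: w_new = 2.7 - 0.1 * 2.8 = 2.42
Absolute difference = |2.672 - 2.42|
= 0.2520

0.2520


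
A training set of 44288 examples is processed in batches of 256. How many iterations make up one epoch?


Iterations per epoch = dataset_size / batch_size
= 44288 / 256
= 173

173


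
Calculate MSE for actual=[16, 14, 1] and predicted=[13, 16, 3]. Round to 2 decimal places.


Differences: [3, -2, -2]
Squared errors: [9, 4, 4]
Sum of squared errors = 17
MSE = 17 / 3 = 5.67

5.67


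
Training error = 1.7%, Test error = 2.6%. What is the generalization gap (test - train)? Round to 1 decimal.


Generalization gap = test_error - train_error
= 2.6 - 1.7
= 0.9%
A small gap suggests good generalization.

0.9


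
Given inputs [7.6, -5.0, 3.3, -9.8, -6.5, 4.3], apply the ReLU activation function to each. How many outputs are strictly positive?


ReLU(x) = max(0, x) for each element:
ReLU(7.6) = 7.6
ReLU(-5.0) = 0
ReLU(3.3) = 3.3
ReLU(-9.8) = 0
ReLU(-6.5) = 0
ReLU(4.3) = 4.3
Active neurons (>0): 3

3


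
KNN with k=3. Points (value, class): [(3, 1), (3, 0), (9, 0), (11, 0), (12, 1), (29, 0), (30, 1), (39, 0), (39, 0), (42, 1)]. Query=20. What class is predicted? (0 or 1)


Distances from query 20:
Point 12 (class 1): distance = 8
Point 11 (class 0): distance = 9
Point 29 (class 0): distance = 9
K=3 nearest neighbors: classes = [1, 0, 0]
Votes for class 1: 1 / 3
Majority vote => class 0

0


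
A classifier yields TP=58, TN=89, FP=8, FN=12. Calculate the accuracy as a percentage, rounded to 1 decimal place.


Accuracy = (TP + TN) / (TP + TN + FP + FN) * 100
= (58 + 89) / (58 + 89 + 8 + 12)
= 147 / 167
= 0.8802
= 88.0%

88.0


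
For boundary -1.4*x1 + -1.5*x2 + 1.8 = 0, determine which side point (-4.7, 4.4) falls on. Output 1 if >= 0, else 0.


Compute -1.4 * -4.7 + -1.5 * 4.4 + 1.8
= 6.58 + -6.6 + 1.8
= 1.78
Since 1.78 >= 0, the point is on the positive side.

1


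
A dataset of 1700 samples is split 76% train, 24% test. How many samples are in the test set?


Train samples = 1700 * 76% = 1292
Test samples = 1700 - 1292
= 408

408


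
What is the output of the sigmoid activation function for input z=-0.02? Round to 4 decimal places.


sigmoid(z) = 1 / (1 + exp(-z))
exp(-(-0.02)) = exp(0.02) = 1.0202
1 + 1.0202 = 2.0202
1 / 2.0202 = 0.4950

0.4950


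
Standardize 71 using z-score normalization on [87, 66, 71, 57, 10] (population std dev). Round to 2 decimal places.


Mean = (87 + 66 + 71 + 57 + 10) / 5 = 58.2
Variance = sum((x_i - mean)^2) / n = 675.76
Std = sqrt(675.76) = 25.9954
Z = (x - mean) / std
= (71 - 58.2) / 25.9954
= 12.8 / 25.9954
= 0.49

0.49


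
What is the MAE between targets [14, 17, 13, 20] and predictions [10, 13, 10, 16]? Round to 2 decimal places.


Absolute errors: [4, 4, 3, 4]
Sum of absolute errors = 15
MAE = 15 / 4 = 3.75

3.75


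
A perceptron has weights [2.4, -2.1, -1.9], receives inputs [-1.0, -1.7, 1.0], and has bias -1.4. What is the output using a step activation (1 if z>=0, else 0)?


z = w . x + b
= 2.4*-1.0 + -2.1*-1.7 + -1.9*1.0 + -1.4
= -2.4 + 3.57 + -1.9 + -1.4
= -0.73 + -1.4
= -2.13
Since z = -2.13 < 0, output = 0

0


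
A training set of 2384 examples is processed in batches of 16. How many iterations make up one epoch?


Iterations per epoch = dataset_size / batch_size
= 2384 / 16
= 149

149


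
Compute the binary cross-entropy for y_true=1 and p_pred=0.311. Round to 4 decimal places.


For y=1: Loss = -log(p)
= -log(0.311)
= -(-1.168)
= 1.1680

1.1680


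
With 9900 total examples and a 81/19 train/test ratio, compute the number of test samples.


Train samples = 9900 * 81% = 8019
Test samples = 9900 - 8019
= 1881

1881


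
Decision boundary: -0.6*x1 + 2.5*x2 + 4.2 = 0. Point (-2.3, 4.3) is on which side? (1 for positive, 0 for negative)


Compute -0.6 * -2.3 + 2.5 * 4.3 + 4.2
= 1.38 + 10.75 + 4.2
= 16.33
Since 16.33 >= 0, the point is on the positive side.

1


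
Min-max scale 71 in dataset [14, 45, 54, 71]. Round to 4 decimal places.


Min = 14, Max = 71
Range = 71 - 14 = 57
Scaled = (x - min) / (max - min)
= (71 - 14) / 57
= 57 / 57
= 1.0000

1.0000


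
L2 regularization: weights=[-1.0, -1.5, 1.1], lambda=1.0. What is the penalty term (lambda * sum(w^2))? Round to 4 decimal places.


Squaring each weight:
(-1.0)^2 = 1.0
(-1.5)^2 = 2.25
1.1^2 = 1.21
Sum of squares = 4.46
Penalty = 1.0 * 4.46 = 4.4600

4.4600


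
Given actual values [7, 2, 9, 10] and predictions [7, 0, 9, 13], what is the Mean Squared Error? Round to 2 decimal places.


Differences: [0, 2, 0, -3]
Squared errors: [0, 4, 0, 9]
Sum of squared errors = 13
MSE = 13 / 4 = 3.25

3.25


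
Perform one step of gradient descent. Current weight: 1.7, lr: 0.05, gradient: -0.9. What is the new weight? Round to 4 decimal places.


w_new = w_old - lr * gradient
= 1.7 - 0.05 * -0.9
= 1.7 - (-0.045)
= 1.7450

1.7450


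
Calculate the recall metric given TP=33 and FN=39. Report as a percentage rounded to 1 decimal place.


Recall = TP / (TP + FN) * 100
= 33 / (33 + 39)
= 33 / 72
= 0.4583
= 45.8%

45.8


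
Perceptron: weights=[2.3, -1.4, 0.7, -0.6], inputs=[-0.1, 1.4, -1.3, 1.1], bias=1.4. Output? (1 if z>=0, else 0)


z = w . x + b
= 2.3*-0.1 + -1.4*1.4 + 0.7*-1.3 + -0.6*1.1 + 1.4
= -0.23 + -1.96 + -0.91 + -0.66 + 1.4
= -3.76 + 1.4
= -2.36
Since z = -2.36 < 0, output = 0

0


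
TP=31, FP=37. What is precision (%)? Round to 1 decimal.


Precision = TP / (TP + FP) * 100
= 31 / (31 + 37)
= 31 / 68
= 0.4559
= 45.6%

45.6


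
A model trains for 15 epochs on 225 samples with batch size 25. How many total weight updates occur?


Iterations per epoch = 225 / 25 = 9
Total updates = iterations_per_epoch * epochs
= 9 * 15
= 135

135


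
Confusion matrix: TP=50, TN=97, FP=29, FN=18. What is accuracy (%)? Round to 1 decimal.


Accuracy = (TP + TN) / (TP + TN + FP + FN) * 100
= (50 + 97) / (50 + 97 + 29 + 18)
= 147 / 194
= 0.7577
= 75.8%

75.8


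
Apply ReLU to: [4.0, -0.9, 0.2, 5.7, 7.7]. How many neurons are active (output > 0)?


ReLU(x) = max(0, x) for each element:
ReLU(4.0) = 4.0
ReLU(-0.9) = 0
ReLU(0.2) = 0.2
ReLU(5.7) = 5.7
ReLU(7.7) = 7.7
Active neurons (>0): 4

4


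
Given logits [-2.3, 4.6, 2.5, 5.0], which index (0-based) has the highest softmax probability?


Softmax is a monotonic transformation, so it preserves the argmax.
We need to find the index of the maximum logit.
Index 0: -2.3
Index 1: 4.6
Index 2: 2.5
Index 3: 5.0
Maximum logit = 5.0 at index 3

3


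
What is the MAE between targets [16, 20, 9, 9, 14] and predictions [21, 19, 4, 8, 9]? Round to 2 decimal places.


Absolute errors: [5, 1, 5, 1, 5]
Sum of absolute errors = 17
MAE = 17 / 5 = 3.40

3.40


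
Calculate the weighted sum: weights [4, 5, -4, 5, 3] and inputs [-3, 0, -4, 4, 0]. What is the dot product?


Element-wise products:
4 * -3 = -12
5 * 0 = 0
-4 * -4 = 16
5 * 4 = 20
3 * 0 = 0
Sum = -12 + 0 + 16 + 20 + 0
= 24

24


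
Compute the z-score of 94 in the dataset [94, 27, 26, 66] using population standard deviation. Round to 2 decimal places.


Mean = (94 + 27 + 26 + 66) / 4 = 53.25
Variance = sum((x_i - mean)^2) / n = 813.6875
Std = sqrt(813.6875) = 28.5252
Z = (x - mean) / std
= (94 - 53.25) / 28.5252
= 40.75 / 28.5252
= 1.43

1.43


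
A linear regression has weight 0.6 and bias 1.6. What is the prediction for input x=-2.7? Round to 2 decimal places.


y = 0.6 * -2.7 + (1.6)
= -1.62 + (1.6)
= -0.02

-0.02


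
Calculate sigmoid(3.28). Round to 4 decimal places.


sigmoid(z) = 1 / (1 + exp(-z))
exp(-(3.28)) = exp(-3.28) = 0.0376
1 + 0.0376 = 1.0376
1 / 1.0376 = 0.9637

0.9637
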